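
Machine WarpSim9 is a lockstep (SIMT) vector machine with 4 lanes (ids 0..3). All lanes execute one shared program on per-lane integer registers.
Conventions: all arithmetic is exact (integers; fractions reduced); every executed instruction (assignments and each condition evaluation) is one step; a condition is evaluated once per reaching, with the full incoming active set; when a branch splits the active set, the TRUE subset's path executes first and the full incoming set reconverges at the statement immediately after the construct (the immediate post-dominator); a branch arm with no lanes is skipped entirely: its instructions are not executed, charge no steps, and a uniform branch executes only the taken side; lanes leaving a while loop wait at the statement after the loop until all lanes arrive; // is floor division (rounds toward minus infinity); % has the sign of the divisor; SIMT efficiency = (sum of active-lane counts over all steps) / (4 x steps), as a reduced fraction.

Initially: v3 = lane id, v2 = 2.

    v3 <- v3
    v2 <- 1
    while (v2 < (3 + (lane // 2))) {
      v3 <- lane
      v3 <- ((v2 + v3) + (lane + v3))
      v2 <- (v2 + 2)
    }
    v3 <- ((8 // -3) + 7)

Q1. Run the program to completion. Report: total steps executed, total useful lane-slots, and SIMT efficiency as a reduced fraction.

Answer: 12 steps, 40 useful, 5/6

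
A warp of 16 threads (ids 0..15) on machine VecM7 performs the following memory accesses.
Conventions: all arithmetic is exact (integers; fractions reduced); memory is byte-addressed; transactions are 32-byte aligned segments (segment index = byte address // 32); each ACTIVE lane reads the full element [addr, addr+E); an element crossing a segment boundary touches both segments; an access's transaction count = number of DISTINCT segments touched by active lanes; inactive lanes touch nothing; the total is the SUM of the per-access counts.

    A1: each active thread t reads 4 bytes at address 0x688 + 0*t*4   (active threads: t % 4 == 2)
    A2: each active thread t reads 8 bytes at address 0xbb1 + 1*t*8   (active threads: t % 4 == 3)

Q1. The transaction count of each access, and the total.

A1: 1 transaction
A2: 4 transactions

Answer: 1,4; total 5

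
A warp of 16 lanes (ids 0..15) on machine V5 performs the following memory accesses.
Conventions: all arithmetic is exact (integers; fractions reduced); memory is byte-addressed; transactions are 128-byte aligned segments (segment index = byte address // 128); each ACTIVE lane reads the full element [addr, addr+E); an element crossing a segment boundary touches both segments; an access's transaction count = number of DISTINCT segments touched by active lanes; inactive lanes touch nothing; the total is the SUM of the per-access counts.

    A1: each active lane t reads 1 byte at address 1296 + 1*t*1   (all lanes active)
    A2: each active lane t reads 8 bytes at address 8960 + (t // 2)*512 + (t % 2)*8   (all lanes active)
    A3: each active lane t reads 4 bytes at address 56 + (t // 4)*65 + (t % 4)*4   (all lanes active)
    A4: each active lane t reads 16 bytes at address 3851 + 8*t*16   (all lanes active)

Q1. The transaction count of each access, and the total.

A1: 1 transaction
A2: 8 transactions
A3: 3 transactions
A4: 16 transactions

Answer: 1,8,3,16; total 28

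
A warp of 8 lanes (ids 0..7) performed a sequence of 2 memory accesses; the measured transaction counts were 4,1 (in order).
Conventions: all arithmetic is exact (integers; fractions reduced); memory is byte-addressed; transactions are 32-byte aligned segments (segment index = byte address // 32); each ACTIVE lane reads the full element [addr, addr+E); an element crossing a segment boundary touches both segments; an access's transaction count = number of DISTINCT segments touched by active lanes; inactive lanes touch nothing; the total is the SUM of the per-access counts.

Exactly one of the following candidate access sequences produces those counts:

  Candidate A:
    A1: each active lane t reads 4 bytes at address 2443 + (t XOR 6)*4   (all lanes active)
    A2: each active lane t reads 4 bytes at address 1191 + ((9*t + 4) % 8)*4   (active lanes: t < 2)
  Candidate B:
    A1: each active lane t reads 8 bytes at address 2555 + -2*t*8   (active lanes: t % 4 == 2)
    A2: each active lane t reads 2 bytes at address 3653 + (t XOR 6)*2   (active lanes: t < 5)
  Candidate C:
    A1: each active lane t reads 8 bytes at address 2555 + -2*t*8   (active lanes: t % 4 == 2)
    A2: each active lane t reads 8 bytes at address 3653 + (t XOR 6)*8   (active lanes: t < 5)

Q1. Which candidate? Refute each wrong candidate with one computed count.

A: A1 gives 2 transactions, not 4
C: A2 gives 3 transactions, not 1
B: all counts match (4,1)

Answer: B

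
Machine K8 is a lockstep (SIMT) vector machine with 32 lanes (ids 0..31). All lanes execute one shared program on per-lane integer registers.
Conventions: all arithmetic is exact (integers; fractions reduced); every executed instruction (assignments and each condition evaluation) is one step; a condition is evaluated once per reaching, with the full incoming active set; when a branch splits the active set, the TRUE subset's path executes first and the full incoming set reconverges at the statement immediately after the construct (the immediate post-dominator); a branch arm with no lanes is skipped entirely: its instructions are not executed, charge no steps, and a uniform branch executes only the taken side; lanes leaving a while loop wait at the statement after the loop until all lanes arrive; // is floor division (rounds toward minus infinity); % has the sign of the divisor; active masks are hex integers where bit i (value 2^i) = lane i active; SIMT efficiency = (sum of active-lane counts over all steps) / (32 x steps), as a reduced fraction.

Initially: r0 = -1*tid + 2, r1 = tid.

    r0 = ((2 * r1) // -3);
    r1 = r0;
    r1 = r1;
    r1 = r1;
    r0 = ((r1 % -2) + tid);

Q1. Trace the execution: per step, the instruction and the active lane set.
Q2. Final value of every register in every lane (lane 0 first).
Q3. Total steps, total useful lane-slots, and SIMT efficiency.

step 0: r0 <- ((2 * r1) // -3)       0xffffffff
step 1: r1 <- r0                     0xffffffff
step 2: r1 <- r1                     0xffffffff
step 3: r1 <- r1                     0xffffffff
step 4: r0 <- ((r1 % -2) + tid)      0xffffffff

Answer: 5 steps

r0: 0,0,2,3,3,5,6,6,8,9,9,11,12,12,14,15,15,17,18,18,20,21,21,23,24,24,26,27,27,29,30,30
r1: 0,-1,-2,-2,-3,-4,-4,-5,-6,-6,-7,-8,-8,-9,-10,-10,-11,-12,-12,-13,-14,-14,-15,-16,-16,-17,-18,-18,-19,-20,-20,-21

steps = 5; useful = 160; efficiency = 160/160 = 1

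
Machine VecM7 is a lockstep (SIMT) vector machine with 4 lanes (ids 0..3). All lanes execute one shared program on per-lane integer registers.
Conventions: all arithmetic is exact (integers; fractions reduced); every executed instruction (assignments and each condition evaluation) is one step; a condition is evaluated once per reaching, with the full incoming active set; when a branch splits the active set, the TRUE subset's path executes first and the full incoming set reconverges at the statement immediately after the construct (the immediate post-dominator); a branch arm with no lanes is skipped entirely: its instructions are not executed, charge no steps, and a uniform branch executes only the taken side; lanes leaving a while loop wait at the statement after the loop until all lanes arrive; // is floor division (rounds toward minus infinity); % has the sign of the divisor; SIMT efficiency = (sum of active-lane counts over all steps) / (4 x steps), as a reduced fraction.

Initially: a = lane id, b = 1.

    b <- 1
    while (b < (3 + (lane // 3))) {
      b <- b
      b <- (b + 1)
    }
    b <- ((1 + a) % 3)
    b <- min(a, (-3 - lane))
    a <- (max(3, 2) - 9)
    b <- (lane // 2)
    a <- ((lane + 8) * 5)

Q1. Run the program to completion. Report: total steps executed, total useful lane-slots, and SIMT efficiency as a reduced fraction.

Answer: 16 steps, 55 useful, 55/64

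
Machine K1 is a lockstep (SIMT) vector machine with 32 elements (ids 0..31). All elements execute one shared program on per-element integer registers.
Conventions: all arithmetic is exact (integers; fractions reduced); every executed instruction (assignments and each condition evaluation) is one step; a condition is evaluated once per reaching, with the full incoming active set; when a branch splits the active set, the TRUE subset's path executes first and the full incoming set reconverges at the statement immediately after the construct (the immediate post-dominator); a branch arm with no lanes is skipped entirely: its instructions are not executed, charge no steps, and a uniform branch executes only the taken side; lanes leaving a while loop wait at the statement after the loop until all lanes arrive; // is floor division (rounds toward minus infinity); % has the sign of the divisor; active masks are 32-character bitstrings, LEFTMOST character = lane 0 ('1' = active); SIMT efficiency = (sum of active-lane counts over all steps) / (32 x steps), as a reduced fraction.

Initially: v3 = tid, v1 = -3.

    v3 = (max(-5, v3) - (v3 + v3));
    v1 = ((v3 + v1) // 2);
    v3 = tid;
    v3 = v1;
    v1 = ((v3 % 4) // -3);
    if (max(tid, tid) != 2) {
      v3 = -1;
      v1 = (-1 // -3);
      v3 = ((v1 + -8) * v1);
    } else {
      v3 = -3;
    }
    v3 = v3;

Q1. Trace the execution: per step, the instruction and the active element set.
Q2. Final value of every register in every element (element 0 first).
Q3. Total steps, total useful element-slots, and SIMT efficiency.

step 0: v3 <- (max(-5, v3) - (v3 + v3)) 11111111111111111111111111111111
step 1: v1 <- ((v3 + v1) // 2)       11111111111111111111111111111111
step 2: v3 <- tid                    11111111111111111111111111111111
step 3: v3 <- v1                     11111111111111111111111111111111
step 4: v1 <- ((v3 % 4) // -3)       11111111111111111111111111111111
step 5: eval (max(tid, tid) != 2)    11111111111111111111111111111111
step 6: v3 <- -1                     11011111111111111111111111111111
step 7: v1 <- (-1 // -3)             11011111111111111111111111111111
step 8: v3 <- ((v1 + -8) * v1)       11011111111111111111111111111111
step 9: v3 <- -3                     00100000000000000000000000000000
step 10: v3 <- v3                     11111111111111111111111111111111

Answer: 11 steps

v3: 0,0,-3,0,0,0,0,0,0,0,0,0,0,0,0,0,0,0,0,0,0,0,0,0,0,0,0,0,0,0,0,0
v1: 0,0,-1,0,0,0,0,0,0,0,0,0,0,0,0,0,0,0,0,0,0,0,0,0,0,0,0,0,0,0,0,0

steps = 11; useful = 318; efficiency = 318/352 = 159/176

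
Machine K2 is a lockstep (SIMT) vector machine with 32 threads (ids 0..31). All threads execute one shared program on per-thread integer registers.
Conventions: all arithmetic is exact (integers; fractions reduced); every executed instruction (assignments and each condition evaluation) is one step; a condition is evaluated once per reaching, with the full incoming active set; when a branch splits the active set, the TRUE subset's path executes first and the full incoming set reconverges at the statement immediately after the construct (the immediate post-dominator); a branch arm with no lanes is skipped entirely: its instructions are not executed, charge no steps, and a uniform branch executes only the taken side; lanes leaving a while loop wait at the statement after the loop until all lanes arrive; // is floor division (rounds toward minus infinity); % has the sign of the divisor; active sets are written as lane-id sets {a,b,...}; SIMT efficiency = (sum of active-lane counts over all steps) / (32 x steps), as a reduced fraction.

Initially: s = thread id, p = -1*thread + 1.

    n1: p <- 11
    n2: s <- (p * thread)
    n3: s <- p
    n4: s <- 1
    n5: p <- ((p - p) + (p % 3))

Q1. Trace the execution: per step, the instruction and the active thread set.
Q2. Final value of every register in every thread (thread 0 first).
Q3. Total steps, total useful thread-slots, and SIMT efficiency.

step 0: p <- 11                      {0,1,2,3,4,5,6,7,8,9,10,11,12,13,14,15,16,17,18,19,20,21,22,23,24,25,26,27,28,29,30,31}
step 1: s <- (p * thread)            {0,1,2,3,4,5,6,7,8,9,10,11,12,13,14,15,16,17,18,19,20,21,22,23,24,25,26,27,28,29,30,31}
step 2: s <- p                       {0,1,2,3,4,5,6,7,8,9,10,11,12,13,14,15,16,17,18,19,20,21,22,23,24,25,26,27,28,29,30,31}
step 3: s <- 1                       {0,1,2,3,4,5,6,7,8,9,10,11,12,13,14,15,16,17,18,19,20,21,22,23,24,25,26,27,28,29,30,31}
step 4: p <- ((p - p) + (p % 3))     {0,1,2,3,4,5,6,7,8,9,10,11,12,13,14,15,16,17,18,19,20,21,22,23,24,25,26,27,28,29,30,31}

Answer: 5 steps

s: 1,1,1,1,1,1,1,1,1,1,1,1,1,1,1,1,1,1,1,1,1,1,1,1,1,1,1,1,1,1,1,1
p: 2,2,2,2,2,2,2,2,2,2,2,2,2,2,2,2,2,2,2,2,2,2,2,2,2,2,2,2,2,2,2,2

steps = 5; useful = 160; efficiency = 160/160 = 1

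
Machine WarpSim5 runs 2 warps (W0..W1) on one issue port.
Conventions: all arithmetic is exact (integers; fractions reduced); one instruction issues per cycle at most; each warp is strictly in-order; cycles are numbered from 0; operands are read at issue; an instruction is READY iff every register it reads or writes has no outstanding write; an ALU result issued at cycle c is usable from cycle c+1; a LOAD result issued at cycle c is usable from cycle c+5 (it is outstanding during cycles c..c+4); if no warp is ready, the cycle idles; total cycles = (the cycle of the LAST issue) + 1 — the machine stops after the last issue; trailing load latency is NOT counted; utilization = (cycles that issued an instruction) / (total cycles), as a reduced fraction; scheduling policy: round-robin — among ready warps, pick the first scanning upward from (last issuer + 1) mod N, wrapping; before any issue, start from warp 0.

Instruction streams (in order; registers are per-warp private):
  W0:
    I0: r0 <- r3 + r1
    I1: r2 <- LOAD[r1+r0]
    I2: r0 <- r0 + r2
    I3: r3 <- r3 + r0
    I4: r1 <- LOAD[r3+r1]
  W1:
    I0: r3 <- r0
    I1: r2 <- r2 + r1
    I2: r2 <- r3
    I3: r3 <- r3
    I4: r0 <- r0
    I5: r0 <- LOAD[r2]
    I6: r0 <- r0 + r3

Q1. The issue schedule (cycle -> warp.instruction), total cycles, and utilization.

cycle 0: W0.I0
cycle 1: W1.I0
cycle 2: W0.I1
cycle 3: W1.I1
cycle 4: W1.I2
cycle 5: W1.I3
cycle 6: W1.I4
cycle 7: W0.I2
cycle 8: W1.I5
cycle 9: W0.I3
cycle 10: W0.I4
cycle 11: idle
cycle 12: idle
cycle 13: W1.I6

Answer: 14 cycles, utilization 6/7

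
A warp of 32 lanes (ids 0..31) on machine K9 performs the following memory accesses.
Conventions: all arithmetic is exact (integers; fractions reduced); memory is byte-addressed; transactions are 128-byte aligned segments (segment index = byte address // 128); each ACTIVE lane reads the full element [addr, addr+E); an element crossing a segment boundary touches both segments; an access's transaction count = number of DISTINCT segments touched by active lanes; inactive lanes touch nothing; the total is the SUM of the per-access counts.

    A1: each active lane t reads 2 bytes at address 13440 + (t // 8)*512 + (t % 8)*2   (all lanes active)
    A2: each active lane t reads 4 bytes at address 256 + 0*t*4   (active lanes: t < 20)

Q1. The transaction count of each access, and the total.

A1: 4 transactions
A2: 1 transaction

Answer: 4,1; total 5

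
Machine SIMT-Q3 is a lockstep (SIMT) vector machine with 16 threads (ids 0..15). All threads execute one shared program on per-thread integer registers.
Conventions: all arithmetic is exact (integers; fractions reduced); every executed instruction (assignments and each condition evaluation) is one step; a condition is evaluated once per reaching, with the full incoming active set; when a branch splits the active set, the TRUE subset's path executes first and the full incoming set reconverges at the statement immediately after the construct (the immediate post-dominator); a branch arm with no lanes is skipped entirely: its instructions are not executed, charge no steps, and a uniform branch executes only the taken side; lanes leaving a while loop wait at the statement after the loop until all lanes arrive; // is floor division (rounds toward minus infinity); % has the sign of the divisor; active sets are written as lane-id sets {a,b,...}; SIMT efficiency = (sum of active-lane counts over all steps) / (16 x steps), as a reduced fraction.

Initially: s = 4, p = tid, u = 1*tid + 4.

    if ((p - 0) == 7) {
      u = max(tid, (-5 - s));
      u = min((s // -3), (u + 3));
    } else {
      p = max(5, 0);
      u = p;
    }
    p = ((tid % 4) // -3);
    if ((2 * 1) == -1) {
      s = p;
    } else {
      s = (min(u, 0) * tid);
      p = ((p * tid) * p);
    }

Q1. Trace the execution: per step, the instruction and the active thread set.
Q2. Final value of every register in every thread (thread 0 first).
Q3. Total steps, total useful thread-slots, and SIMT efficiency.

step 0: eval ((p - 0) == 7)          {0,1,2,3,4,5,6,7,8,9,10,11,12,13,14,15}
step 1: u <- max(tid, (-5 - s))      {7}
step 2: u <- min((s // -3), (u + 3)) {7}
step 3: p <- max(5, 0)               {0,1,2,3,4,5,6,8,9,10,11,12,13,14,15}
step 4: u <- p                       {0,1,2,3,4,5,6,8,9,10,11,12,13,14,15}
step 5: p <- ((tid % 4) // -3)       {0,1,2,3,4,5,6,7,8,9,10,11,12,13,14,15}
step 6: eval ((2 * 1) == -1)         {0,1,2,3,4,5,6,7,8,9,10,11,12,13,14,15}
step 7: s <- (min(u, 0) * tid)       {0,1,2,3,4,5,6,7,8,9,10,11,12,13,14,15}
step 8: p <- ((p * tid) * p)         {0,1,2,3,4,5,6,7,8,9,10,11,12,13,14,15}

Answer: 9 steps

s: 0,0,0,0,0,0,0,-14,0,0,0,0,0,0,0,0
p: 0,1,2,3,0,5,6,7,0,9,10,11,0,13,14,15
u: 5,5,5,5,5,5,5,-2,5,5,5,5,5,5,5,5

steps = 9; useful = 112; efficiency = 112/144 = 7/9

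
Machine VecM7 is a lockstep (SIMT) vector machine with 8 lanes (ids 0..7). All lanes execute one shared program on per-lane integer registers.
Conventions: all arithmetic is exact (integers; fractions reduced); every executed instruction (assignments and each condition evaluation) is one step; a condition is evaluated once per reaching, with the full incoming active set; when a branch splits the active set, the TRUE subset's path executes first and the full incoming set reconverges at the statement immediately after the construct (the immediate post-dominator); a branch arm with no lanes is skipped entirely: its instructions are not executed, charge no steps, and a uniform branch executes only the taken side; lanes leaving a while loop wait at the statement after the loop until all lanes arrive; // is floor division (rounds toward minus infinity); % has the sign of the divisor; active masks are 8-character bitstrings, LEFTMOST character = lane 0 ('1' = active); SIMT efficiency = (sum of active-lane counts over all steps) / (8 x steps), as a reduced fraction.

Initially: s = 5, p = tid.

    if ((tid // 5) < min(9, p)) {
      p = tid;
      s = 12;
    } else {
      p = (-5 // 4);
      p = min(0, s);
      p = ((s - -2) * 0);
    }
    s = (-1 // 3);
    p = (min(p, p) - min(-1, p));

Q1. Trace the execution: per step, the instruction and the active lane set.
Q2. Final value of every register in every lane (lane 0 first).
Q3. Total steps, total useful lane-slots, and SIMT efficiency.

step 0: eval ((tid // 5) < min(9, p)) 11111111
step 1: p <- tid                     01111111
step 2: s <- 12                      01111111
step 3: p <- (-5 // 4)               10000000
step 4: p <- min(0, s)               10000000
step 5: p <- ((s - -2) * 0)          10000000
step 6: s <- (-1 // 3)               11111111
step 7: p <- (min(p, p) - min(-1, p)) 11111111

Answer: 8 steps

s: -1,-1,-1,-1,-1,-1,-1,-1
p: 1,2,3,4,5,6,7,8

steps = 8; useful = 41; efficiency = 41/64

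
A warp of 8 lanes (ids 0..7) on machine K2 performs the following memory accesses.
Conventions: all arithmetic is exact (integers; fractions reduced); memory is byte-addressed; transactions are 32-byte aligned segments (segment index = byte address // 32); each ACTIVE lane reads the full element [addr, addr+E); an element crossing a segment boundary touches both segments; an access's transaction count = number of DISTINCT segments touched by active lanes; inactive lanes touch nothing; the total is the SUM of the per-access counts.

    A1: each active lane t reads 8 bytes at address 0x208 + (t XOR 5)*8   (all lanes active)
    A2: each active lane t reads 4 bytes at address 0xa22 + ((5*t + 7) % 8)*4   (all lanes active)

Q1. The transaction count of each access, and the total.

A1: 3 transactions
A2: 2 transactions

Answer: 3,2; total 5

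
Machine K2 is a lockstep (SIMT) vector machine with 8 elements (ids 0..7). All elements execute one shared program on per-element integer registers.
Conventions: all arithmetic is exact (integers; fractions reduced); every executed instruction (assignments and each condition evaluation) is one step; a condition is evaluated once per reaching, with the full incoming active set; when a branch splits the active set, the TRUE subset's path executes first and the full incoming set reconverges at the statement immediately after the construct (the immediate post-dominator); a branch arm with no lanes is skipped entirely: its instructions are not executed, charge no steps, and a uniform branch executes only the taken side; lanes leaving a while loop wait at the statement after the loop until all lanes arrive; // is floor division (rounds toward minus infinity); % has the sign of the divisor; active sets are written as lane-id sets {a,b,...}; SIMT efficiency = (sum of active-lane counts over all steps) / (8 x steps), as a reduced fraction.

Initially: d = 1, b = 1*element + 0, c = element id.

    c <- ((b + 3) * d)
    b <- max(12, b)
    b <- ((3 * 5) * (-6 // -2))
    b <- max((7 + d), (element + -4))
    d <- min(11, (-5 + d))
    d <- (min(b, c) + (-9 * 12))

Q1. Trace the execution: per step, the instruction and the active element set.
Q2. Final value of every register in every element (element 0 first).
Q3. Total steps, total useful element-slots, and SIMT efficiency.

step 0: c <- ((b + 3) * d)           {0,1,2,3,4,5,6,7}
step 1: b <- max(12, b)              {0,1,2,3,4,5,6,7}
step 2: b <- ((3 * 5) * (-6 // -2))  {0,1,2,3,4,5,6,7}
step 3: b <- max((7 + d), (element + -4)) {0,1,2,3,4,5,6,7}
step 4: d <- min(11, (-5 + d))       {0,1,2,3,4,5,6,7}
step 5: d <- (min(b, c) + (-9 * 12)) {0,1,2,3,4,5,6,7}

Answer: 6 steps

d: -105,-104,-103,-102,-101,-100,-100,-100
b: 8,8,8,8,8,8,8,8
c: 3,4,5,6,7,8,9,10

steps = 6; useful = 48; efficiency = 48/48 = 1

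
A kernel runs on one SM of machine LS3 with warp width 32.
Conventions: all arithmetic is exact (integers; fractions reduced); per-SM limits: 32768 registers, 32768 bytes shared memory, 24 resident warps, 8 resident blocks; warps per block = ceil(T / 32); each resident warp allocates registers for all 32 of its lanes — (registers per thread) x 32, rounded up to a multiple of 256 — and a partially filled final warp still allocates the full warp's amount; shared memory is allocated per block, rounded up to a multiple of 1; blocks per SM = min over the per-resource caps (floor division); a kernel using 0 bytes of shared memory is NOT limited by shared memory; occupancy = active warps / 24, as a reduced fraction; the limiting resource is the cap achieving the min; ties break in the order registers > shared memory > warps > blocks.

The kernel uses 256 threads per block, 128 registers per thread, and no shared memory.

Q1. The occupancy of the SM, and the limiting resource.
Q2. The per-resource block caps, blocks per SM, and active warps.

Answer: occupancy 1/3, limited by registers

registers: 1 block
shared memory: no limit (kernel uses none)
warps: 3 blocks
blocks: 8 blocks

Answer: 1 block, 8 active warps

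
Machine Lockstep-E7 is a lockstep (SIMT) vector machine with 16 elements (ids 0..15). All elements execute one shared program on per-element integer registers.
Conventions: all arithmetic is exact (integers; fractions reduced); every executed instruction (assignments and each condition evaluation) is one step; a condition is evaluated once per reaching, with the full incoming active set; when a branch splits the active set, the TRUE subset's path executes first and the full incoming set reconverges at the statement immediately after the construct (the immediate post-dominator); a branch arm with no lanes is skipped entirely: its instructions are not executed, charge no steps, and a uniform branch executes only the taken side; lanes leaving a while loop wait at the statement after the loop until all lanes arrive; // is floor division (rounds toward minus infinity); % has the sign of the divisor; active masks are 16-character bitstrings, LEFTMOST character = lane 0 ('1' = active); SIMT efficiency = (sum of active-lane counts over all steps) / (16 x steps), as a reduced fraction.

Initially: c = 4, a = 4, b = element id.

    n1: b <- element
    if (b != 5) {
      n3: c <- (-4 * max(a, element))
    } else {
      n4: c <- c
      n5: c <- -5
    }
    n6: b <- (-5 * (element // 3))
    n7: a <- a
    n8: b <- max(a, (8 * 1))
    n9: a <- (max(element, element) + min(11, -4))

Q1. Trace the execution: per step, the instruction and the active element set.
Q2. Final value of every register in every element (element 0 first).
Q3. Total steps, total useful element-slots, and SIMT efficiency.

step 0: b <- element                 1111111111111111
step 1: eval (b != 5)                1111111111111111
step 2: c <- (-4 * max(a, element))  1111101111111111
step 3: c <- c                       0000010000000000
step 4: c <- -5                      0000010000000000
step 5: b <- (-5 * (element // 3))   1111111111111111
step 6: a <- a                       1111111111111111
step 7: b <- max(a, (8 * 1))         1111111111111111
step 8: a <- (max(element, element) + min(11, -4)) 1111111111111111

Answer: 9 steps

c: -16,-16,-16,-16,-16,-5,-24,-28,-32,-36,-40,-44,-48,-52,-56,-60
a: -4,-3,-2,-1,0,1,2,3,4,5,6,7,8,9,10,11
b: 8,8,8,8,8,8,8,8,8,8,8,8,8,8,8,8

steps = 9; useful = 113; efficiency = 113/144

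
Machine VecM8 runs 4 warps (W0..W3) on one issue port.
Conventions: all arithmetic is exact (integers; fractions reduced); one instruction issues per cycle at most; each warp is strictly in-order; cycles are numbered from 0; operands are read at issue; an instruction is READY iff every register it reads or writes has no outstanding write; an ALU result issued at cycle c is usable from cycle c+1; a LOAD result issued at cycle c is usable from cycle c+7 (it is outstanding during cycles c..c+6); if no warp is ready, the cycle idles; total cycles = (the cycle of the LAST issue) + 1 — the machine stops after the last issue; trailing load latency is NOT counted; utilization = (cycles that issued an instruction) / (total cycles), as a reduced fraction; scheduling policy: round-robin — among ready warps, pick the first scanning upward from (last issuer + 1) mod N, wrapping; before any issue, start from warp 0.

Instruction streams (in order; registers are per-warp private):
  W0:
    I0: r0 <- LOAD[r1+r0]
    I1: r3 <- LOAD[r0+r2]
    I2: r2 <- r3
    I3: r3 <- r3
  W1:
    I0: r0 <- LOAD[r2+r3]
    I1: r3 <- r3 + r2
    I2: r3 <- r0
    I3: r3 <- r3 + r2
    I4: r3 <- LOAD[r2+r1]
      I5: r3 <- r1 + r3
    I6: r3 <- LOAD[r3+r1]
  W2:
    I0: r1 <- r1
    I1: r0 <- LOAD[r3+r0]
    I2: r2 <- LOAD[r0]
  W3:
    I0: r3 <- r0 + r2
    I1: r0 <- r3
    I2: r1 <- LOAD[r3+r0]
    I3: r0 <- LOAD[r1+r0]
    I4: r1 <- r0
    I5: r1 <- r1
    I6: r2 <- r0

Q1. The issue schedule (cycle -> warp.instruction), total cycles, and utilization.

cycle 0: W0.I0
cycle 1: W1.I0
cycle 2: W2.I0
cycle 3: W3.I0
cycle 4: W1.I1
cycle 5: W2.I1
cycle 6: W3.I1
cycle 7: W0.I1
cycle 8: W1.I2
cycle 9: W3.I2
cycle 10: W1.I3
cycle 11: W1.I4
cycle 12: W2.I2
cycle 13: idle
cycle 14: W0.I2
cycle 15: W0.I3
cycle 16: W3.I3
cycle 17: idle
cycle 18: W1.I5
cycle 19: W1.I6
cycle 20: idle
cycle 21: idle
cycle 22: idle
cycle 23: W3.I4
cycle 24: W3.I5
cycle 25: W3.I6

Answer: 26 cycles, utilization 21/26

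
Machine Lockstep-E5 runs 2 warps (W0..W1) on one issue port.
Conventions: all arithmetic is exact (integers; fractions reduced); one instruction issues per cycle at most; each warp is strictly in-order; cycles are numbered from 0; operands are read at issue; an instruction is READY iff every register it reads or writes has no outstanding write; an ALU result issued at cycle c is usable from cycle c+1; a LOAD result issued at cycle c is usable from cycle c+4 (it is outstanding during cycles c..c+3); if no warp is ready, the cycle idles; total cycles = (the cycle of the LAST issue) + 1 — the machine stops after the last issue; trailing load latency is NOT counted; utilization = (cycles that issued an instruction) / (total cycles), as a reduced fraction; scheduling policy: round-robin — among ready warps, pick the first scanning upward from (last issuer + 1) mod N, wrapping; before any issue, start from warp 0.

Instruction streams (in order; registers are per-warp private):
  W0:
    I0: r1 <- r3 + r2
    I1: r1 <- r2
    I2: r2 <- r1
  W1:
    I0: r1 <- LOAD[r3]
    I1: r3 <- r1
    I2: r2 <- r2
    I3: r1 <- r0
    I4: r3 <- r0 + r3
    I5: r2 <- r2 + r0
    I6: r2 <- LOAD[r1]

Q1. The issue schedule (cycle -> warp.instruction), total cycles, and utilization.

cycle 0: W0.I0
cycle 1: W1.I0
cycle 2: W0.I1
cycle 3: W0.I2
cycle 4: idle
cycle 5: W1.I1
cycle 6: W1.I2
cycle 7: W1.I3
cycle 8: W1.I4
cycle 9: W1.I5
cycle 10: W1.I6

Answer: 11 cycles, utilization 10/11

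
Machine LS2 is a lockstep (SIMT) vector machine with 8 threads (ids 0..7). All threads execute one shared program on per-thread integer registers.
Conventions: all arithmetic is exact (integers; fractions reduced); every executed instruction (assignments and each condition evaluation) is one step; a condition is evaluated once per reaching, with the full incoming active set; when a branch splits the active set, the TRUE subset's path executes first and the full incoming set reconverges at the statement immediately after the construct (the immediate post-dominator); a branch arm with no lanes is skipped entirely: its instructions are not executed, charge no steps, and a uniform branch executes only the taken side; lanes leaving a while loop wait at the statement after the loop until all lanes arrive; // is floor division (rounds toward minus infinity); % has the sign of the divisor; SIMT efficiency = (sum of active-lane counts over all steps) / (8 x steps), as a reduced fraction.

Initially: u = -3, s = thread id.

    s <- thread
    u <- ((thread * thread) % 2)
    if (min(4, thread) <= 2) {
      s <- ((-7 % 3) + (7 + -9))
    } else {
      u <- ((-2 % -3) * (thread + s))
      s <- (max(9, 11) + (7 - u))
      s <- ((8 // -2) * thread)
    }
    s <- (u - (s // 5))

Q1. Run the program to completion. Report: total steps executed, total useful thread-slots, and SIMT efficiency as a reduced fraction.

Answer: 8 steps, 50 useful, 25/32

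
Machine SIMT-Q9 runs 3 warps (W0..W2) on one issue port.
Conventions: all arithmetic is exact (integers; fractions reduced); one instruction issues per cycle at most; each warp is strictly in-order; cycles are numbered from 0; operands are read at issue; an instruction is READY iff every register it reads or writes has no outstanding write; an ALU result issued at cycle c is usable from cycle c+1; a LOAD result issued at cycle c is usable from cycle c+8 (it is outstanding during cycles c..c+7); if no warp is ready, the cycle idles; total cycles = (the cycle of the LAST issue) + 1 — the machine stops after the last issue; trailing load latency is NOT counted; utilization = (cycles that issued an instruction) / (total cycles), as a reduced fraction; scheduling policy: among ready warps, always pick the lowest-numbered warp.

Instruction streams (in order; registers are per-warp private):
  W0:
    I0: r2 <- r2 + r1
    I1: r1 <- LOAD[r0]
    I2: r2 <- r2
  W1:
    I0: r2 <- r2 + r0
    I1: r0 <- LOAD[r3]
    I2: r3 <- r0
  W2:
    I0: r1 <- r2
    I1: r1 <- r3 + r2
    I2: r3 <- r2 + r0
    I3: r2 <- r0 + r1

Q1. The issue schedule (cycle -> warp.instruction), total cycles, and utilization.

cycle 0: W0.I0
cycle 1: W0.I1
cycle 2: W0.I2
cycle 3: W1.I0
cycle 4: W1.I1
cycle 5: W2.I0
cycle 6: W2.I1
cycle 7: W2.I2
cycle 8: W2.I3
cycle 9: idle
cycle 10: idle
cycle 11: idle
cycle 12: W1.I2

Answer: 13 cycles, utilization 10/13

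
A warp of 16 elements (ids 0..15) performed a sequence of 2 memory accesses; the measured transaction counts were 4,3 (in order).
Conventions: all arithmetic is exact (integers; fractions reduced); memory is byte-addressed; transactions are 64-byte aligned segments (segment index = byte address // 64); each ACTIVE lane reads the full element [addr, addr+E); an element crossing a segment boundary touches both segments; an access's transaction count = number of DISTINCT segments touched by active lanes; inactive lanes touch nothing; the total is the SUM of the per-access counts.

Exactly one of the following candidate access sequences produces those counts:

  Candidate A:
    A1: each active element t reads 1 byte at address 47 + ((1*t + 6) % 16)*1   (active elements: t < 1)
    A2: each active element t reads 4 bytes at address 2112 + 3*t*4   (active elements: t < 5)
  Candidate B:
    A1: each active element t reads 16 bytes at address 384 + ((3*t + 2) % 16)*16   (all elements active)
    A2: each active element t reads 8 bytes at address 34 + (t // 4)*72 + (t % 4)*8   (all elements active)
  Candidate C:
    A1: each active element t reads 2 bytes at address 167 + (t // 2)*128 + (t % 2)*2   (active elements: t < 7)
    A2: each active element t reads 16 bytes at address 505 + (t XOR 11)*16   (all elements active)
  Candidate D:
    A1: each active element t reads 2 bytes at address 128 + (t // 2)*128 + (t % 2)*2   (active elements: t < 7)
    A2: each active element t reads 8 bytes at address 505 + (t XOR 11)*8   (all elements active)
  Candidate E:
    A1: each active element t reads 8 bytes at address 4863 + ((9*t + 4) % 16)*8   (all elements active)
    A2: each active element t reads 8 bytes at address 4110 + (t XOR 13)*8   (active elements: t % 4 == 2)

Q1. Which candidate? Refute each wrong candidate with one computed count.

A: A1 gives 1 transaction, not 4
B: A2 gives 5 transactions, not 3
C: A2 gives 5 transactions, not 3
E: A1 gives 3 transactions, not 4
D: all counts match (4,3)

Answer: D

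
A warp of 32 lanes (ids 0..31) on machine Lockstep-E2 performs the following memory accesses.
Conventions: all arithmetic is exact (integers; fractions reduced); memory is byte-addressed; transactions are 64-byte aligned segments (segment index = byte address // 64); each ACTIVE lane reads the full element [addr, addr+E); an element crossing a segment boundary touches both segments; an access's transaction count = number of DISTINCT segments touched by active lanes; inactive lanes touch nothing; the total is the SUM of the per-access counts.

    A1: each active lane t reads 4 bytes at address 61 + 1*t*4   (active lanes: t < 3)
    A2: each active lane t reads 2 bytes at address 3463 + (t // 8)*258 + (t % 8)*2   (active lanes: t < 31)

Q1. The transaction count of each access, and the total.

A1: 2 transactions
A2: 4 transactions

Answer: 2,4; total 6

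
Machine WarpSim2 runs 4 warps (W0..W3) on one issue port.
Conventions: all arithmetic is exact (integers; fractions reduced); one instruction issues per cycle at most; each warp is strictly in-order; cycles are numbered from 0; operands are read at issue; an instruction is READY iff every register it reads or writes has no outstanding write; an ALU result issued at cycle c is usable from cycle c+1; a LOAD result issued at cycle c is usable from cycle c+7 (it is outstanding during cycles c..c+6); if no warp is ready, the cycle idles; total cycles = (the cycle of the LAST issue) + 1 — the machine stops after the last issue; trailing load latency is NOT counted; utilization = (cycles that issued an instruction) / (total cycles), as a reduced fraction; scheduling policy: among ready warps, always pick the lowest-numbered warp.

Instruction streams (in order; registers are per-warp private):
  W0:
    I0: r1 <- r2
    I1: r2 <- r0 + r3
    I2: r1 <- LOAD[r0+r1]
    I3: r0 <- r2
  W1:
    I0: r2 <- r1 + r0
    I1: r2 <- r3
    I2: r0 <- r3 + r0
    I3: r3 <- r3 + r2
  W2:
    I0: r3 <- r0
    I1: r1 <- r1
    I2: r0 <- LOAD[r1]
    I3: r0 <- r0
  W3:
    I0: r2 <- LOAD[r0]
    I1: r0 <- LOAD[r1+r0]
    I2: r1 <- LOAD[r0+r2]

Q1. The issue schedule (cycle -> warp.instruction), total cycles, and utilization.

cycle 0: W0.I0
cycle 1: W0.I1
cycle 2: W0.I2
cycle 3: W0.I3
cycle 4: W1.I0
cycle 5: W1.I1
cycle 6: W1.I2
cycle 7: W1.I3
cycle 8: W2.I0
cycle 9: W2.I1
cycle 10: W2.I2
cycle 11: W3.I0
cycle 12: W3.I1
cycle 13: idle
cycle 14: idle
cycle 15: idle
cycle 16: idle
cycle 17: W2.I3
cycle 18: idle
cycle 19: W3.I2

Answer: 20 cycles, utilization 3/4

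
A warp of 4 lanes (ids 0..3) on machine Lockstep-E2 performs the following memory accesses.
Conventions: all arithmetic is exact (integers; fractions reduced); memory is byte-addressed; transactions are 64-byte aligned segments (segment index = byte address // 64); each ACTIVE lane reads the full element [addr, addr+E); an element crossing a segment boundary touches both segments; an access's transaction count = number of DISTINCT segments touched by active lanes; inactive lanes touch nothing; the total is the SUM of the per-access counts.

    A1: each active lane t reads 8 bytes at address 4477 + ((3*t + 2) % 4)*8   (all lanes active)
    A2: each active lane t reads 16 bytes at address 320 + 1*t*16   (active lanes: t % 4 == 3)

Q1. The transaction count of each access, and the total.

A1: 2 transactions
A2: 1 transaction

Answer: 2,1; total 3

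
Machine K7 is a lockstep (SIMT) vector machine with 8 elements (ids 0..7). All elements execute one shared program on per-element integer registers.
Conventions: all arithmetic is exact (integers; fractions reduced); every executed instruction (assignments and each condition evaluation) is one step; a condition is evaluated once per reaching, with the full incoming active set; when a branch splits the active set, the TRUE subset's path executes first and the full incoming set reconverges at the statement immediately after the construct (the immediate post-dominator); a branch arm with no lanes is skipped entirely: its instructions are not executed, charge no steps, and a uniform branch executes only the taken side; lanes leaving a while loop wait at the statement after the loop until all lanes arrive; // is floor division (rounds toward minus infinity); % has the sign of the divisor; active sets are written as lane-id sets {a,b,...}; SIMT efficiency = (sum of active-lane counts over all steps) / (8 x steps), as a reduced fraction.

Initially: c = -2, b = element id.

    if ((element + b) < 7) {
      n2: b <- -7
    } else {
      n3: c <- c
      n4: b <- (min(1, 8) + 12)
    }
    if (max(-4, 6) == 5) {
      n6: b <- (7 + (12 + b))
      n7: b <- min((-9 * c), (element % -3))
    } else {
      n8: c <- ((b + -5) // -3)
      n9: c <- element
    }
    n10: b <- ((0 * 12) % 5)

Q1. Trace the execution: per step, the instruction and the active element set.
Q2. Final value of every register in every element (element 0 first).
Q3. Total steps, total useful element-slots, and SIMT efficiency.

step 0: eval ((element + b) < 7)     {0,1,2,3,4,5,6,7}
step 1: b <- -7                      {0,1,2,3}
step 2: c <- c                       {4,5,6,7}
step 3: b <- (min(1, 8) + 12)        {4,5,6,7}
step 4: eval (max(-4, 6) == 5)       {0,1,2,3,4,5,6,7}
step 5: c <- ((b + -5) // -3)        {0,1,2,3,4,5,6,7}
step 6: c <- element                 {0,1,2,3,4,5,6,7}
step 7: b <- ((0 * 12) % 5)          {0,1,2,3,4,5,6,7}

Answer: 8 steps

c: 0,1,2,3,4,5,6,7
b: 0,0,0,0,0,0,0,0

steps = 8; useful = 52; efficiency = 52/64 = 13/16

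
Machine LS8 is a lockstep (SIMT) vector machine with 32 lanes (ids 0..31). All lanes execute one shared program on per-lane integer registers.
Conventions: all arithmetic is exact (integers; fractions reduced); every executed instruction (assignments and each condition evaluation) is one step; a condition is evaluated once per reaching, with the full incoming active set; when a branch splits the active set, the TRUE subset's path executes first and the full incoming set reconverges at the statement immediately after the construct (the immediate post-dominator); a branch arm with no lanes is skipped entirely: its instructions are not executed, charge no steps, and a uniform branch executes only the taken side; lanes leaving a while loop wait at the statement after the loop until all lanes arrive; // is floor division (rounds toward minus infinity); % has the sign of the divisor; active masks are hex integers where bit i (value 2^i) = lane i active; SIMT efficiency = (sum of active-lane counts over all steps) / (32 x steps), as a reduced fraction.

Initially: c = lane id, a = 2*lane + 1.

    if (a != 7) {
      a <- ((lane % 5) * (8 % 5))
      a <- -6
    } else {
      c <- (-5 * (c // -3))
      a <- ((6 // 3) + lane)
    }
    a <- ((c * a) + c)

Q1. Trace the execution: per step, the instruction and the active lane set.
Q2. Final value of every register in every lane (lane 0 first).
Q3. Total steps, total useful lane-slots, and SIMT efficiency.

step 0: eval (a != 7)                0xffffffff
step 1: a <- ((lane % 5) * (8 % 5))  0xfffffff7
step 2: a <- -6                      0xfffffff7
step 3: c <- (-5 * (c // -3))        0x00000008
step 4: a <- ((6 // 3) + lane)       0x00000008
step 5: a <- ((c * a) + c)           0xffffffff

Answer: 6 steps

c: 0,1,2,5,4,5,6,7,8,9,10,11,12,13,14,15,16,17,18,19,20,21,22,23,24,25,26,27,28,29,30,31
a: 0,-5,-10,30,-20,-25,-30,-35,-40,-45,-50,-55,-60,-65,-70,-75,-80,-85,-90,-95,-100,-105,-110,-115,-120,-125,-130,-135,-140,-145,-150,-155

steps = 6; useful = 128; efficiency = 128/192 = 2/3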